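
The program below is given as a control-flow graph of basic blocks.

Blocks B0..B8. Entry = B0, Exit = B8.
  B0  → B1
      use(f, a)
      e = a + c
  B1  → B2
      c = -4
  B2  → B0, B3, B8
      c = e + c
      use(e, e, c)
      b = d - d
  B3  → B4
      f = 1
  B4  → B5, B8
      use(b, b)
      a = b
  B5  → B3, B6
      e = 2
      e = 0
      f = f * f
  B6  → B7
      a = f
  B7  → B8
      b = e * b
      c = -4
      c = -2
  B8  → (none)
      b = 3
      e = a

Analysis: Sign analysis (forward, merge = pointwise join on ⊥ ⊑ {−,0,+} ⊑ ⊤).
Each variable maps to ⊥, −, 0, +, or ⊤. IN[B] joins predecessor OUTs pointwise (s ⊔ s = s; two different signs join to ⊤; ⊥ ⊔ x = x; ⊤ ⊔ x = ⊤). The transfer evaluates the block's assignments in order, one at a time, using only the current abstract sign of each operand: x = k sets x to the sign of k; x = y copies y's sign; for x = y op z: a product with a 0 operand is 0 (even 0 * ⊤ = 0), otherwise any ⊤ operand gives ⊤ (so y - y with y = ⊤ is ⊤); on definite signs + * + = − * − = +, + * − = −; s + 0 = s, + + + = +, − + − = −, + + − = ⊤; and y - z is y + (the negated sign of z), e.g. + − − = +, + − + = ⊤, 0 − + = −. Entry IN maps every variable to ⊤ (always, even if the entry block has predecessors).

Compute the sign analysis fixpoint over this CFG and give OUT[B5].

Answer: {a: ⊤, b: ⊤, c: ⊤, d: ⊤, e: 0, f: +}

Derivation:
Per-block solution:
  B0:   IN=(all ⊤)   OUT=(all ⊤)
  B1:   IN=(all ⊤)   OUT={c:-; rest ⊤}
  B2:   IN={c:-; rest ⊤}   OUT=(all ⊤)
  B3:   IN=(all ⊤)   OUT={f:+; rest ⊤}
  B4:   IN={f:+; rest ⊤}   OUT={f:+; rest ⊤}
  B5:   IN={f:+; rest ⊤}   OUT={e:0, f:+; rest ⊤}
  B6:   IN={e:0, f:+; rest ⊤}   OUT={a:+, e:0, f:+; rest ⊤}
  B7:   IN={a:+, e:0, f:+; rest ⊤}   OUT={a:+, b:0, c:-, e:0, f:+; rest ⊤}
  B8:   IN=(all ⊤)   OUT={b:+; rest ⊤}

Merge at B5: IN[B5] = OUT[B4] = {a: ⊤, b: ⊤, c: ⊤, d: ⊤, e: ⊤, f: +}
Applying B5's transfer function to that IN value gives OUT[B5] (row B5 above).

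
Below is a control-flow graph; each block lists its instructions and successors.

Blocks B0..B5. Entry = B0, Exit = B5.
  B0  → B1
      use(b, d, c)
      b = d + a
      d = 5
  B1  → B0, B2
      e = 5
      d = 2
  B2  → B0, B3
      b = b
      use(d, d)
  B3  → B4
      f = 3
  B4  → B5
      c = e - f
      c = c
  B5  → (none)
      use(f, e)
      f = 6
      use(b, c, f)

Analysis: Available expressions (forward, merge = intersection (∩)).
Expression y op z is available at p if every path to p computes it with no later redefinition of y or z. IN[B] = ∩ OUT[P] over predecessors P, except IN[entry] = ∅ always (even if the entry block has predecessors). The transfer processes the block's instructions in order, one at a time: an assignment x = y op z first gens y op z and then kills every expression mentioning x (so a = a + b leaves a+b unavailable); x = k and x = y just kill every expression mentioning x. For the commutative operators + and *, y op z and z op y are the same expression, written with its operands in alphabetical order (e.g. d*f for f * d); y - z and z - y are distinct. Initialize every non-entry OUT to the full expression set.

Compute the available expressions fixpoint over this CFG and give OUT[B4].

Answer: {e-f}

Working:
Converged values:
  B0: | IN={} | OUT={}
  B1: | IN={} | OUT={}
  B2: | IN={} | OUT={}
  B3: | IN={} | OUT={}
  B4: | IN={} | OUT={e-f}
  B5: | IN={e-f} | OUT={}

Merge at B4: IN[B4] = OUT[B3] = {}
Applying B4's transfer function to that IN value gives OUT[B4] (row B4 above).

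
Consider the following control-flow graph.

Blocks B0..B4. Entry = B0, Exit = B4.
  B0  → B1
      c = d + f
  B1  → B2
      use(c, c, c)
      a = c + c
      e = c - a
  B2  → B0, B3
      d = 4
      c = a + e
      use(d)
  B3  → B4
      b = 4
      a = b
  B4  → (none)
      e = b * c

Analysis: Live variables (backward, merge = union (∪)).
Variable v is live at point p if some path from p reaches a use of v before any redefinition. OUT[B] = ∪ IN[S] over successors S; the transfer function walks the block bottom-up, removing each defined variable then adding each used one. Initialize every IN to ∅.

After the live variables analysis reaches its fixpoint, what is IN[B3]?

Fixpoint table:
  B0:   IN={d, f}   OUT={c, f}
  B1:   IN={c, f}   OUT={a, e, f}
  B2:   IN={a, e, f}   OUT={c, d, f}
  B3:   IN={c}   OUT={b, c}
  B4:   IN={b, c}   OUT={}

Merge at B3: OUT[B3] = IN[B4] = {b, c}
Applying B3's transfer function to that OUT value gives IN[B3] (row B3 above).

Answer: {c}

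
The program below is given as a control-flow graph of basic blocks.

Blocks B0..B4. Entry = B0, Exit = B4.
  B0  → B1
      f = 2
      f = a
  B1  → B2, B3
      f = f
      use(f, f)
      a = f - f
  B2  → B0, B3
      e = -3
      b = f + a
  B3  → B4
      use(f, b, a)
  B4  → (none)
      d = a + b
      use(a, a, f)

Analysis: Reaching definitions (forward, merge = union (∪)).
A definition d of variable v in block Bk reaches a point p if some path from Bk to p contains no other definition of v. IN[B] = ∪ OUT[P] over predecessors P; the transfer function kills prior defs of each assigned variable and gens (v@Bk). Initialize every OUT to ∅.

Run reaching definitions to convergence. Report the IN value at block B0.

Fixpoint table:
  B0: | IN={a@B1, b@B2, e@B2, f@B1} | OUT={a@B1, b@B2, e@B2, f@B0}
  B1: | IN={a@B1, b@B2, e@B2, f@B0} | OUT={a@B1, b@B2, e@B2, f@B1}
  B2: | IN={a@B1, b@B2, e@B2, f@B1} | OUT={a@B1, b@B2, e@B2, f@B1}
  B3: | IN={a@B1, b@B2, e@B2, f@B1} | OUT={a@B1, b@B2, e@B2, f@B1}
  B4: | IN={a@B1, b@B2, e@B2, f@B1} | OUT={a@B1, b@B2, d@B4, e@B2, f@B1}

Merge at B0 (entry node, so the boundary value {} is joined with the incoming edge(s)): IN[B0] = {} ⊔ OUT[B2] = {a@B1, b@B2, e@B2, f@B1}

Answer: {a@B1, b@B2, e@B2, f@B1}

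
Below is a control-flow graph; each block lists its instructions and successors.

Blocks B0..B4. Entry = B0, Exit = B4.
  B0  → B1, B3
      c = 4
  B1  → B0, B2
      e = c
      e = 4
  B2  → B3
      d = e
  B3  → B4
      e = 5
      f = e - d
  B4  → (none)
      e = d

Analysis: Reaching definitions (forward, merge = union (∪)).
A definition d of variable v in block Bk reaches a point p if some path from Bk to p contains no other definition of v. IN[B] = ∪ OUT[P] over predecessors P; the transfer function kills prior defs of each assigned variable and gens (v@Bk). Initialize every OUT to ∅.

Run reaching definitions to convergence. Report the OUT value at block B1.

Converged values:
  B0: | IN={c@B0, e@B1} | OUT={c@B0, e@B1}
  B1: | IN={c@B0, e@B1} | OUT={c@B0, e@B1}
  B2: | IN={c@B0, e@B1} | OUT={c@B0, d@B2, e@B1}
  B3: | IN={c@B0, d@B2, e@B1} | OUT={c@B0, d@B2, e@B3, f@B3}
  B4: | IN={c@B0, d@B2, e@B3, f@B3} | OUT={c@B0, d@B2, e@B4, f@B3}

Merge at B1: IN[B1] = OUT[B0] = {c@B0, e@B1}
Applying B1's transfer function to that IN value gives OUT[B1] (row B1 above).

Answer: {c@B0, e@B1}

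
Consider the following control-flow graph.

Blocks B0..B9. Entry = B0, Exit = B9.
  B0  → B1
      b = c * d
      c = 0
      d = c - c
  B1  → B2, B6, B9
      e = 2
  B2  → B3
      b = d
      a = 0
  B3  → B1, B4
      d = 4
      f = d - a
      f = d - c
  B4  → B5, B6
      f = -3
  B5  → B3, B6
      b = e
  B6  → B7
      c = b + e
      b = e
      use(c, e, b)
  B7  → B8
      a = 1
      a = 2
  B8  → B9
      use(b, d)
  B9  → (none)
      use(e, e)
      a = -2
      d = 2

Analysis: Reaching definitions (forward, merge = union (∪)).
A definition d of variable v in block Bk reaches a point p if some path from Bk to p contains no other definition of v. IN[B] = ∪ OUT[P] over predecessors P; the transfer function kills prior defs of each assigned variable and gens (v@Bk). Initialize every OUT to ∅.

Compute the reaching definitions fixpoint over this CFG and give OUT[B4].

Answer: {a@B2, b@B2, b@B5, c@B0, d@B3, e@B1, f@B4}

Trace:
Converged values:
  B0:   IN={}   OUT={b@B0, c@B0, d@B0}
  B1:   IN={a@B2, b@B0, b@B2, b@B5, c@B0, d@B0, d@B3, e@B1, f@B3}   OUT={a@B2, b@B0, b@B2, b@B5, c@B0, d@B0, d@B3, e@B1, f@B3}
  B2:   IN={a@B2, b@B0, b@B2, b@B5, c@B0, d@B0, d@B3, e@B1, f@B3}   OUT={a@B2, b@B2, c@B0, d@B0, d@B3, e@B1, f@B3}
  B3:   IN={a@B2, b@B2, b@B5, c@B0, d@B0, d@B3, e@B1, f@B3, f@B4}   OUT={a@B2, b@B2, b@B5, c@B0, d@B3, e@B1, f@B3}
  B4:   IN={a@B2, b@B2, b@B5, c@B0, d@B3, e@B1, f@B3}   OUT={a@B2, b@B2, b@B5, c@B0, d@B3, e@B1, f@B4}
  B5:   IN={a@B2, b@B2, b@B5, c@B0, d@B3, e@B1, f@B4}   OUT={a@B2, b@B5, c@B0, d@B3, e@B1, f@B4}
  B6:   IN={a@B2, b@B0, b@B2, b@B5, c@B0, d@B0, d@B3, e@B1, f@B3, f@B4}   OUT={a@B2, b@B6, c@B6, d@B0, d@B3, e@B1, f@B3, f@B4}
  B7:   IN={a@B2, b@B6, c@B6, d@B0, d@B3, e@B1, f@B3, f@B4}   OUT={a@B7, b@B6, c@B6, d@B0, d@B3, e@B1, f@B3, f@B4}
  B8:   IN={a@B7, b@B6, c@B6, d@B0, d@B3, e@B1, f@B3, f@B4}   OUT={a@B7, b@B6, c@B6, d@B0, d@B3, e@B1, f@B3, f@B4}
  B9:   IN={a@B2, a@B7, b@B0, b@B2, b@B5, b@B6, c@B0, c@B6, d@B0, d@B3, e@B1, f@B3, f@B4}   OUT={a@B9, b@B0, b@B2, b@B5, b@B6, c@B0, c@B6, d@B9, e@B1, f@B3, f@B4}

Merge at B4: IN[B4] = OUT[B3] = {a@B2, b@B2, b@B5, c@B0, d@B3, e@B1, f@B3}
Applying B4's transfer function to that IN value gives OUT[B4] (row B4 above).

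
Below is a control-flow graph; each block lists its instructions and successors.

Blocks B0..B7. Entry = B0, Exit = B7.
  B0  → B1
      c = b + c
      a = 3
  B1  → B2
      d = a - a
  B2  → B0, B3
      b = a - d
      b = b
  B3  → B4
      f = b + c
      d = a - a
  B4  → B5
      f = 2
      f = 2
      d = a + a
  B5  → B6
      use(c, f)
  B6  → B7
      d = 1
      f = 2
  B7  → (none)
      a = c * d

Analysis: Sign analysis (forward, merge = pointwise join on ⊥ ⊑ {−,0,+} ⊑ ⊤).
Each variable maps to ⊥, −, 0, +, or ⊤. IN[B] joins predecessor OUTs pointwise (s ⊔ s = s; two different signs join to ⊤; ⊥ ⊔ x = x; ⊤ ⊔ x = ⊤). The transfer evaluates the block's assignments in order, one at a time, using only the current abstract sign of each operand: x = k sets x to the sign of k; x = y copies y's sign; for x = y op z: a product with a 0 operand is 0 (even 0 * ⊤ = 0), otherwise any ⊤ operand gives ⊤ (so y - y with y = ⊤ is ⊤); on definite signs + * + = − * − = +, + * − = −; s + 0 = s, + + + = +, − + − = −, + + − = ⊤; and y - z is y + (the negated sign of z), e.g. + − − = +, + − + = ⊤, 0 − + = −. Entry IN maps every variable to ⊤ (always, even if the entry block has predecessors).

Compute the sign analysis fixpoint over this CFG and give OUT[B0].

Answer: {a: +, b: ⊤, c: ⊤, d: ⊤, e: ⊤, f: ⊤}

Derivation:
Fixpoint table:
  B0:   IN=(all ⊤)   OUT={a:+; rest ⊤}
  B1:   IN={a:+; rest ⊤}   OUT={a:+; rest ⊤}
  B2:   IN={a:+; rest ⊤}   OUT={a:+; rest ⊤}
  B3:   IN={a:+; rest ⊤}   OUT={a:+; rest ⊤}
  B4:   IN={a:+; rest ⊤}   OUT={a:+, d:+, f:+; rest ⊤}
  B5:   IN={a:+, d:+, f:+; rest ⊤}   OUT={a:+, d:+, f:+; rest ⊤}
  B6:   IN={a:+, d:+, f:+; rest ⊤}   OUT={a:+, d:+, f:+; rest ⊤}
  B7:   IN={a:+, d:+, f:+; rest ⊤}   OUT={d:+, f:+; rest ⊤}

Merge at B0 (entry node, so the boundary value (all ⊤) is joined with the incoming edge(s)): IN[B0] = (all ⊤) ⊔ OUT[B2] = {a: ⊤, b: ⊤, c: ⊤, d: ⊤, e: ⊤, f: ⊤}
Applying B0's transfer function to that IN value gives OUT[B0] (row B0 above).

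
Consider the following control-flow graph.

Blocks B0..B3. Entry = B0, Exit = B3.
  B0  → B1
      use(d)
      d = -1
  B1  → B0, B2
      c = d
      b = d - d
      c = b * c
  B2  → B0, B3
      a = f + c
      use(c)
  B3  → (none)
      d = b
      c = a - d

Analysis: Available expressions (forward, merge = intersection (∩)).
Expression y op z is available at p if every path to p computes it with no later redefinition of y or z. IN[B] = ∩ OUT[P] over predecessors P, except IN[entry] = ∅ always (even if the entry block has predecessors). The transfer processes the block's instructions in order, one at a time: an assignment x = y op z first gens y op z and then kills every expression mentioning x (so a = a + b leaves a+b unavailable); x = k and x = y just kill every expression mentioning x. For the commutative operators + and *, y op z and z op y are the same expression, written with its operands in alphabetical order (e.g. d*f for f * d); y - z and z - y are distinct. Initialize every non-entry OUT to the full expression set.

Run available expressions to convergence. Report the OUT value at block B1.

Per-block solution:
  B0: | IN={} | OUT={}
  B1: | IN={} | OUT={d-d}
  B2: | IN={d-d} | OUT={c+f, d-d}
  B3: | IN={c+f, d-d} | OUT={a-d}

Merge at B1: IN[B1] = OUT[B0] = {}
Applying B1's transfer function to that IN value gives OUT[B1] (row B1 above).

Answer: {d-d}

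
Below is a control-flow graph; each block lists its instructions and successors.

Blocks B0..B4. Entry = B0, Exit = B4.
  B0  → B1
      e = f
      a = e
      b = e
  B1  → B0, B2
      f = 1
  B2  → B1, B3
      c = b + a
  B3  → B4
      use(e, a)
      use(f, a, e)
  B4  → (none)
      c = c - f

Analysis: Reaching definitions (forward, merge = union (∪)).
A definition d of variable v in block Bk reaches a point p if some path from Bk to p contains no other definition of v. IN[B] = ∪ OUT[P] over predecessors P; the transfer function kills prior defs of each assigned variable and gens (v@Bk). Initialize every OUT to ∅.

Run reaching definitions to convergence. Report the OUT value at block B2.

Fixpoint table:
  B0:   IN={a@B0, b@B0, c@B2, e@B0, f@B1}   OUT={a@B0, b@B0, c@B2, e@B0, f@B1}
  B1:   IN={a@B0, b@B0, c@B2, e@B0, f@B1}   OUT={a@B0, b@B0, c@B2, e@B0, f@B1}
  B2:   IN={a@B0, b@B0, c@B2, e@B0, f@B1}   OUT={a@B0, b@B0, c@B2, e@B0, f@B1}
  B3:   IN={a@B0, b@B0, c@B2, e@B0, f@B1}   OUT={a@B0, b@B0, c@B2, e@B0, f@B1}
  B4:   IN={a@B0, b@B0, c@B2, e@B0, f@B1}   OUT={a@B0, b@B0, c@B4, e@B0, f@B1}

Merge at B2: IN[B2] = OUT[B1] = {a@B0, b@B0, c@B2, e@B0, f@B1}
Applying B2's transfer function to that IN value gives OUT[B2] (row B2 above).

Answer: {a@B0, b@B0, c@B2, e@B0, f@B1}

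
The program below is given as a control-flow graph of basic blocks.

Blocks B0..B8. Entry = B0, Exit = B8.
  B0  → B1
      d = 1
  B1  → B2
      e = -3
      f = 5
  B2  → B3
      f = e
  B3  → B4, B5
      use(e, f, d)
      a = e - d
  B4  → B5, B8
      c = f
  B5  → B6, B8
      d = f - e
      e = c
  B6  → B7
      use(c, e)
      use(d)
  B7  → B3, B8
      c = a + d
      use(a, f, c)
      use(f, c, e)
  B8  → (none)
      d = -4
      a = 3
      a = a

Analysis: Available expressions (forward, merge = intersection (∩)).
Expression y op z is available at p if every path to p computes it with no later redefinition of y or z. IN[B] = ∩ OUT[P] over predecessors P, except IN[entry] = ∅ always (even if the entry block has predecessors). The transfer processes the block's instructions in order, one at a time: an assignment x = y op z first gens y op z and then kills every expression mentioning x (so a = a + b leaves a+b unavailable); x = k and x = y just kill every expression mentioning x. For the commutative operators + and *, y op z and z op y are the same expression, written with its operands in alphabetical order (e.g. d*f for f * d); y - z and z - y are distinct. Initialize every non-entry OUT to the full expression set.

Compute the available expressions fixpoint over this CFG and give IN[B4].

Answer: {e-d}

Trace:
Per-block solution:
  B0: | IN={} | OUT={}
  B1: | IN={} | OUT={}
  B2: | IN={} | OUT={}
  B3: | IN={} | OUT={e-d}
  B4: | IN={e-d} | OUT={e-d}
  B5: | IN={e-d} | OUT={}
  B6: | IN={} | OUT={}
  B7: | IN={} | OUT={a+d}
  B8: | IN={} | OUT={}

Merge at B4: IN[B4] = OUT[B3] = {e-d}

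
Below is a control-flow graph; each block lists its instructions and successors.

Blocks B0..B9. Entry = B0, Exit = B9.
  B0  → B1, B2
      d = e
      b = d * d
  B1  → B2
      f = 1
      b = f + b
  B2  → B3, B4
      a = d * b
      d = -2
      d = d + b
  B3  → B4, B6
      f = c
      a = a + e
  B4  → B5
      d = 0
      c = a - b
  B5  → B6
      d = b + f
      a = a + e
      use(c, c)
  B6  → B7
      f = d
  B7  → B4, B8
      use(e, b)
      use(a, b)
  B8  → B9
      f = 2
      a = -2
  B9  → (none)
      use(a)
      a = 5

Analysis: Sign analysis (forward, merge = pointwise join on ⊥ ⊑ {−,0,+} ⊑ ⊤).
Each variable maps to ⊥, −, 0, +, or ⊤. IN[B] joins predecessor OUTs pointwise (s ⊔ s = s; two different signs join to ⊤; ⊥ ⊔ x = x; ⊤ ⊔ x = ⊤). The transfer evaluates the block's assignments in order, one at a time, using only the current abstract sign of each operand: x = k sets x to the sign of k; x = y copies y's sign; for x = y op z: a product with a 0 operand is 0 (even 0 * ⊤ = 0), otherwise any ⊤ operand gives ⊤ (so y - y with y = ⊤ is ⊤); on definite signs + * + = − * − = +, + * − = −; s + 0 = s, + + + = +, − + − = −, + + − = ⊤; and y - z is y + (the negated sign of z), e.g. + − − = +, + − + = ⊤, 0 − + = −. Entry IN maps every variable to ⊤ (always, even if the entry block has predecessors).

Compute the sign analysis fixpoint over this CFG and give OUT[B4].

Per-block solution:
  B0: | IN=(all ⊤) | OUT=(all ⊤)
  B1: | IN=(all ⊤) | OUT={f:+; rest ⊤}
  B2: | IN=(all ⊤) | OUT=(all ⊤)
  B3: | IN=(all ⊤) | OUT=(all ⊤)
  B4: | IN=(all ⊤) | OUT={d:0; rest ⊤}
  B5: | IN={d:0; rest ⊤} | OUT=(all ⊤)
  B6: | IN=(all ⊤) | OUT=(all ⊤)
  B7: | IN=(all ⊤) | OUT=(all ⊤)
  B8: | IN=(all ⊤) | OUT={a:-, f:+; rest ⊤}
  B9: | IN={a:-, f:+; rest ⊤} | OUT={a:+, f:+; rest ⊤}

Merge at B4: IN[B4] = OUT[B2] ⊔ OUT[B3] ⊔ OUT[B7] = {a: ⊤, b: ⊤, c: ⊤, d: ⊤, e: ⊤, f: ⊤}
Applying B4's transfer function to that IN value gives OUT[B4] (row B4 above).

Answer: {a: ⊤, b: ⊤, c: ⊤, d: 0, e: ⊤, f: ⊤}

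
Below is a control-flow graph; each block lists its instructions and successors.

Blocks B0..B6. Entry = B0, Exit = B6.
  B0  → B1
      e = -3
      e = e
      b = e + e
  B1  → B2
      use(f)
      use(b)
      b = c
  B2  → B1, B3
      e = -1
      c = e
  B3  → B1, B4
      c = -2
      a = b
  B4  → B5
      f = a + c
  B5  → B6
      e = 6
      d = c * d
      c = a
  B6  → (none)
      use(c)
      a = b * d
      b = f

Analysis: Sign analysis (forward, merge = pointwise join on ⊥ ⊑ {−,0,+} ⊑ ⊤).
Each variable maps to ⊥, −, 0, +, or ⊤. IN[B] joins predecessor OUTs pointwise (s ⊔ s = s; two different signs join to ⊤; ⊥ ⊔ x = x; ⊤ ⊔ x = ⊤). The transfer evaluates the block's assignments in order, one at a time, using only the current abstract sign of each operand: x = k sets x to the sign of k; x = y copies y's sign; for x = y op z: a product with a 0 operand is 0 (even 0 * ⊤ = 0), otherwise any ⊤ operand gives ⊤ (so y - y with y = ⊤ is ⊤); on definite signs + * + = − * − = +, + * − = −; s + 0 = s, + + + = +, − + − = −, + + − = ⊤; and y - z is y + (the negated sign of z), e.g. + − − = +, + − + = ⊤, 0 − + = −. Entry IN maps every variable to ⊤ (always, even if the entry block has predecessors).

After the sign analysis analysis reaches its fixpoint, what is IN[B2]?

Fixpoint table:
  B0:  IN=(all ⊤)  OUT={b:-, e:-; rest ⊤}
  B1:  IN={e:-; rest ⊤}  OUT={e:-; rest ⊤}
  B2:  IN={e:-; rest ⊤}  OUT={c:-, e:-; rest ⊤}
  B3:  IN={c:-, e:-; rest ⊤}  OUT={c:-, e:-; rest ⊤}
  B4:  IN={c:-, e:-; rest ⊤}  OUT={c:-, e:-; rest ⊤}
  B5:  IN={c:-, e:-; rest ⊤}  OUT={e:+; rest ⊤}
  B6:  IN={e:+; rest ⊤}  OUT={e:+; rest ⊤}

Merge at B2: IN[B2] = OUT[B1] = {a: ⊤, b: ⊤, c: ⊤, d: ⊤, e: -, f: ⊤}

Answer: {a: ⊤, b: ⊤, c: ⊤, d: ⊤, e: -, f: ⊤}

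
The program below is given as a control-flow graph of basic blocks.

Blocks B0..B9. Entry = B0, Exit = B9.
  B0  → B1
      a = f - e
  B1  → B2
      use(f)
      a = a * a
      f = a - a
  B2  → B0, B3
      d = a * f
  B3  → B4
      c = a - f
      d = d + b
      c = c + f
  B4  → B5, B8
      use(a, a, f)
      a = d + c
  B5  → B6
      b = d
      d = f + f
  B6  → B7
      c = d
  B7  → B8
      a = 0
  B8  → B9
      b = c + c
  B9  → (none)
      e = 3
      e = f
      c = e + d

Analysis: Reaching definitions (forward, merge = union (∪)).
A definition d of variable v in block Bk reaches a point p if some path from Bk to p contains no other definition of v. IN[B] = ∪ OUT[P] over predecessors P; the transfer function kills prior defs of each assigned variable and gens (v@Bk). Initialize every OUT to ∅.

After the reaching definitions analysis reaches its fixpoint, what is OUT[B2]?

Fixpoint table:
  B0: | IN={a@B1, d@B2, f@B1} | OUT={a@B0, d@B2, f@B1}
  B1: | IN={a@B0, d@B2, f@B1} | OUT={a@B1, d@B2, f@B1}
  B2: | IN={a@B1, d@B2, f@B1} | OUT={a@B1, d@B2, f@B1}
  B3: | IN={a@B1, d@B2, f@B1} | OUT={a@B1, c@B3, d@B3, f@B1}
  B4: | IN={a@B1, c@B3, d@B3, f@B1} | OUT={a@B4, c@B3, d@B3, f@B1}
  B5: | IN={a@B4, c@B3, d@B3, f@B1} | OUT={a@B4, b@B5, c@B3, d@B5, f@B1}
  B6: | IN={a@B4, b@B5, c@B3, d@B5, f@B1} | OUT={a@B4, b@B5, c@B6, d@B5, f@B1}
  B7: | IN={a@B4, b@B5, c@B6, d@B5, f@B1} | OUT={a@B7, b@B5, c@B6, d@B5, f@B1}
  B8: | IN={a@B4, a@B7, b@B5, c@B3, c@B6, d@B3, d@B5, f@B1} | OUT={a@B4, a@B7, b@B8, c@B3, c@B6, d@B3, d@B5, f@B1}
  B9: | IN={a@B4, a@B7, b@B8, c@B3, c@B6, d@B3, d@B5, f@B1} | OUT={a@B4, a@B7, b@B8, c@B9, d@B3, d@B5, e@B9, f@B1}

Merge at B2: IN[B2] = OUT[B1] = {a@B1, d@B2, f@B1}
Applying B2's transfer function to that IN value gives OUT[B2] (row B2 above).

Answer: {a@B1, d@B2, f@B1}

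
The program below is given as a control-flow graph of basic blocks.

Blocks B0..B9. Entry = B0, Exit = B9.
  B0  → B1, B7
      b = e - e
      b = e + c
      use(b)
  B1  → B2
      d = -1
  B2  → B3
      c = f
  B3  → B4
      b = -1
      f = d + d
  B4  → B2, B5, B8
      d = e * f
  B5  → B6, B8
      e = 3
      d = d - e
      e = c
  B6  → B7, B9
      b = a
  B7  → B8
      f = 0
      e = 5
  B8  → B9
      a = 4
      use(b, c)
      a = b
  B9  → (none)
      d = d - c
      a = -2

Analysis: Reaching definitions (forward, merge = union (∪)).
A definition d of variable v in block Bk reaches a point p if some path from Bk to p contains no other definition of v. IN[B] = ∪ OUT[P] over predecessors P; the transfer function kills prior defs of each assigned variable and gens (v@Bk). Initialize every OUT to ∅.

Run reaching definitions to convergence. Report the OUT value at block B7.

Fixpoint table:
  B0:  IN={}  OUT={b@B0}
  B1:  IN={b@B0}  OUT={b@B0, d@B1}
  B2:  IN={b@B0, b@B3, c@B2, d@B1, d@B4, f@B3}  OUT={b@B0, b@B3, c@B2, d@B1, d@B4, f@B3}
  B3:  IN={b@B0, b@B3, c@B2, d@B1, d@B4, f@B3}  OUT={b@B3, c@B2, d@B1, d@B4, f@B3}
  B4:  IN={b@B3, c@B2, d@B1, d@B4, f@B3}  OUT={b@B3, c@B2, d@B4, f@B3}
  B5:  IN={b@B3, c@B2, d@B4, f@B3}  OUT={b@B3, c@B2, d@B5, e@B5, f@B3}
  B6:  IN={b@B3, c@B2, d@B5, e@B5, f@B3}  OUT={b@B6, c@B2, d@B5, e@B5, f@B3}
  B7:  IN={b@B0, b@B6, c@B2, d@B5, e@B5, f@B3}  OUT={b@B0, b@B6, c@B2, d@B5, e@B7, f@B7}
  B8:  IN={b@B0, b@B3, b@B6, c@B2, d@B4, d@B5, e@B5, e@B7, f@B3, f@B7}  OUT={a@B8, b@B0, b@B3, b@B6, c@B2, d@B4, d@B5, e@B5, e@B7, f@B3, f@B7}
  B9:  IN={a@B8, b@B0, b@B3, b@B6, c@B2, d@B4, d@B5, e@B5, e@B7, f@B3, f@B7}  OUT={a@B9, b@B0, b@B3, b@B6, c@B2, d@B9, e@B5, e@B7, f@B3, f@B7}

Merge at B7: IN[B7] = OUT[B0] ⊔ OUT[B6] = {b@B0, b@B6, c@B2, d@B5, e@B5, f@B3}
Applying B7's transfer function to that IN value gives OUT[B7] (row B7 above).

Answer: {b@B0, b@B6, c@B2, d@B5, e@B7, f@B7}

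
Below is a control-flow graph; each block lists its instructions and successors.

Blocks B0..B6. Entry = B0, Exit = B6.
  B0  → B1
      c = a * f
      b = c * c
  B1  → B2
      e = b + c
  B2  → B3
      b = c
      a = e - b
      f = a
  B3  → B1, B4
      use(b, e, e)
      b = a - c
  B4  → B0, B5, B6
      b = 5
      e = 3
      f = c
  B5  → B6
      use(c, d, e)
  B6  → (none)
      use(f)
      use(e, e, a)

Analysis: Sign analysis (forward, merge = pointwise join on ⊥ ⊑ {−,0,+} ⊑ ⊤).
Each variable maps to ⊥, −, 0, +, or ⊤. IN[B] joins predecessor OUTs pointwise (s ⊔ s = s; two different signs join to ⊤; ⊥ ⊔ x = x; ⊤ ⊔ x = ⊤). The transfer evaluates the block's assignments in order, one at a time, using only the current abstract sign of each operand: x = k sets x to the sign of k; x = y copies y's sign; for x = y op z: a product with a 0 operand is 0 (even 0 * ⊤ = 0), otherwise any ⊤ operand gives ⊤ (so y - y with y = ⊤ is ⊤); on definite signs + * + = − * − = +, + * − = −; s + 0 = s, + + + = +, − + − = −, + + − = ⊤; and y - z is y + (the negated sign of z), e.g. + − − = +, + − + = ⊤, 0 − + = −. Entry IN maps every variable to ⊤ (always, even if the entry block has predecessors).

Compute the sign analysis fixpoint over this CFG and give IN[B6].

Answer: {a: ⊤, b: +, c: ⊤, d: ⊤, e: +, f: ⊤}

Trace:
Fixpoint table:
  B0: | IN=(all ⊤) | OUT=(all ⊤)
  B1: | IN=(all ⊤) | OUT=(all ⊤)
  B2: | IN=(all ⊤) | OUT=(all ⊤)
  B3: | IN=(all ⊤) | OUT=(all ⊤)
  B4: | IN=(all ⊤) | OUT={b:+, e:+; rest ⊤}
  B5: | IN={b:+, e:+; rest ⊤} | OUT={b:+, e:+; rest ⊤}
  B6: | IN={b:+, e:+; rest ⊤} | OUT={b:+, e:+; rest ⊤}

Merge at B6: IN[B6] = OUT[B4] ⊔ OUT[B5] = {a: ⊤, b: +, c: ⊤, d: ⊤, e: +, f: ⊤}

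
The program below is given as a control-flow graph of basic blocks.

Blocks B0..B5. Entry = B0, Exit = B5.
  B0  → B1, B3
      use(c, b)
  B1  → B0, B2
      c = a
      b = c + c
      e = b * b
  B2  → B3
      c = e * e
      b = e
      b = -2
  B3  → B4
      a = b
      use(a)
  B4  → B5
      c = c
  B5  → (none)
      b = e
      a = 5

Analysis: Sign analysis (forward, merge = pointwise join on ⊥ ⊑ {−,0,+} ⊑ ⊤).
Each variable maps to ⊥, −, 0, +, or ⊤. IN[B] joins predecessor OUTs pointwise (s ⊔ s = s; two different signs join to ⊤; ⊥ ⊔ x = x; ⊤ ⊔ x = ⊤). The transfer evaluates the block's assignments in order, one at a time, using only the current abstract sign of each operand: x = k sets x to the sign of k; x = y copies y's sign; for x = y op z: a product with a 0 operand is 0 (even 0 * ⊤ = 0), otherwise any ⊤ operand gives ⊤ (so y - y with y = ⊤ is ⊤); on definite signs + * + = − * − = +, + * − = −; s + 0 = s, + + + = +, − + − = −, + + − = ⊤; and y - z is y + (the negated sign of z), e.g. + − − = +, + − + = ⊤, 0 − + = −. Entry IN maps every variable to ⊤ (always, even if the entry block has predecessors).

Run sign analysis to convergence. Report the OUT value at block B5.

Answer: {a: +, b: ⊤, c: ⊤, d: ⊤, e: ⊤, f: ⊤}

Trace:
Converged values:
  B0: | IN=(all ⊤) | OUT=(all ⊤)
  B1: | IN=(all ⊤) | OUT=(all ⊤)
  B2: | IN=(all ⊤) | OUT={b:-; rest ⊤}
  B3: | IN=(all ⊤) | OUT=(all ⊤)
  B4: | IN=(all ⊤) | OUT=(all ⊤)
  B5: | IN=(all ⊤) | OUT={a:+; rest ⊤}

Merge at B5: IN[B5] = OUT[B4] = {a: ⊤, b: ⊤, c: ⊤, d: ⊤, e: ⊤, f: ⊤}
Applying B5's transfer function to that IN value gives OUT[B5] (row B5 above).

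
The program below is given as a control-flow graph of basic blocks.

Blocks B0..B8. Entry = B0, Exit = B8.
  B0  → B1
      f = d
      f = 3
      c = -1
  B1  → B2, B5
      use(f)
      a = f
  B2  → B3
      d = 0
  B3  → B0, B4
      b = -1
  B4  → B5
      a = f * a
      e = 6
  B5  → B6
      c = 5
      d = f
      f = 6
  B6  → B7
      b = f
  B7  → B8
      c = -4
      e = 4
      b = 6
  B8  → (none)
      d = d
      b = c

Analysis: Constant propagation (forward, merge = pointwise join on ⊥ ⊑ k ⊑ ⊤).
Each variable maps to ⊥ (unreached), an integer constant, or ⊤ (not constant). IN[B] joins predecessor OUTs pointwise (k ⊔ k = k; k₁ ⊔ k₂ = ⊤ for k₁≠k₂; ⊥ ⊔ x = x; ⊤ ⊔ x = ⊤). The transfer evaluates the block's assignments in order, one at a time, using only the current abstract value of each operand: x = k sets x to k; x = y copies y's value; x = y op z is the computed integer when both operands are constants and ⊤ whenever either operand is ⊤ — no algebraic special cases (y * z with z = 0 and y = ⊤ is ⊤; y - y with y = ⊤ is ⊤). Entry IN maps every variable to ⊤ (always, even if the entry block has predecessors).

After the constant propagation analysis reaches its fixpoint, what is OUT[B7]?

Answer: {a: ⊤, b: 6, c: -4, d: 3, e: 4, f: 6}

Trace:
Per-block solution:
  B0:   IN=(all ⊤)   OUT={c:-1, f:3; rest ⊤}
  B1:   IN={c:-1, f:3; rest ⊤}   OUT={a:3, c:-1, f:3; rest ⊤}
  B2:   IN={a:3, c:-1, f:3; rest ⊤}   OUT={a:3, c:-1, d:0, f:3; rest ⊤}
  B3:   IN={a:3, c:-1, d:0, f:3; rest ⊤}   OUT={a:3, b:-1, c:-1, d:0, f:3; rest ⊤}
  B4:   IN={a:3, b:-1, c:-1, d:0, f:3; rest ⊤}   OUT={a:9, b:-1, c:-1, d:0, e:6, f:3; rest ⊤}
  B5:   IN={c:-1, f:3; rest ⊤}   OUT={c:5, d:3, f:6; rest ⊤}
  B6:   IN={c:5, d:3, f:6; rest ⊤}   OUT={b:6, c:5, d:3, f:6; rest ⊤}
  B7:   IN={b:6, c:5, d:3, f:6; rest ⊤}   OUT={b:6, c:-4, d:3, e:4, f:6; rest ⊤}
  B8:   IN={b:6, c:-4, d:3, e:4, f:6; rest ⊤}   OUT={b:-4, c:-4, d:3, e:4, f:6; rest ⊤}

Merge at B7: IN[B7] = OUT[B6] = {a: ⊤, b: 6, c: 5, d: 3, e: ⊤, f: 6}
Applying B7's transfer function to that IN value gives OUT[B7] (row B7 above).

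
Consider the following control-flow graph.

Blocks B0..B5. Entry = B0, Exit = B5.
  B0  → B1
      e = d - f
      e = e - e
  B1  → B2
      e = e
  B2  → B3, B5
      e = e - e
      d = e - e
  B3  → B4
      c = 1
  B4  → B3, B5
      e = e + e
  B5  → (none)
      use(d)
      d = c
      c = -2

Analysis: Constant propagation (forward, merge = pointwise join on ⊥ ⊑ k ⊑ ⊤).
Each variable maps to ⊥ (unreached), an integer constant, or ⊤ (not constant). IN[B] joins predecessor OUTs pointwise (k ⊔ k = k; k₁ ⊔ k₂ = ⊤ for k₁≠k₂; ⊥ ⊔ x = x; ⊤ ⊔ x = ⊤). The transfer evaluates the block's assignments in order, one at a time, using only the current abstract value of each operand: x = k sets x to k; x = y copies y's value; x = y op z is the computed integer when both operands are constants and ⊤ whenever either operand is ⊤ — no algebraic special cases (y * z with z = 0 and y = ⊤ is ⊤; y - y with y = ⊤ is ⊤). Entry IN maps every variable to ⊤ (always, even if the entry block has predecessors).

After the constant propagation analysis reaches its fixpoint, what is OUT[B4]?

Answer: {a: ⊤, b: ⊤, c: 1, d: ⊤, e: ⊤, f: ⊤}

Working:
Fixpoint table:
  B0: | IN=(all ⊤) | OUT=(all ⊤)
  B1: | IN=(all ⊤) | OUT=(all ⊤)
  B2: | IN=(all ⊤) | OUT=(all ⊤)
  B3: | IN=(all ⊤) | OUT={c:1; rest ⊤}
  B4: | IN={c:1; rest ⊤} | OUT={c:1; rest ⊤}
  B5: | IN=(all ⊤) | OUT={c:-2; rest ⊤}

Merge at B4: IN[B4] = OUT[B3] = {a: ⊤, b: ⊤, c: 1, d: ⊤, e: ⊤, f: ⊤}
Applying B4's transfer function to that IN value gives OUT[B4] (row B4 above).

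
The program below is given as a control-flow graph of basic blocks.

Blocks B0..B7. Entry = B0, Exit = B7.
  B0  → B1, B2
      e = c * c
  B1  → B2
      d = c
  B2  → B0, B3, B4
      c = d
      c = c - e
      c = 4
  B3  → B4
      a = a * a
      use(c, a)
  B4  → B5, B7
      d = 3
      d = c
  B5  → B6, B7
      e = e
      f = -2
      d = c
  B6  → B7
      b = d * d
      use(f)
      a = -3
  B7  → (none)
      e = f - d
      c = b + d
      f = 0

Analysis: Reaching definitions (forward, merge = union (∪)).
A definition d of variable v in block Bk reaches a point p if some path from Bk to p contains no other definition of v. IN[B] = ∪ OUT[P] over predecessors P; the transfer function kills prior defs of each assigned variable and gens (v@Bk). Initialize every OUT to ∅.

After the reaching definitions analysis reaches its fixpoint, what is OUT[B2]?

Answer: {c@B2, d@B1, e@B0}

Trace:
Fixpoint table:
  B0: | IN={c@B2, d@B1, e@B0} | OUT={c@B2, d@B1, e@B0}
  B1: | IN={c@B2, d@B1, e@B0} | OUT={c@B2, d@B1, e@B0}
  B2: | IN={c@B2, d@B1, e@B0} | OUT={c@B2, d@B1, e@B0}
  B3: | IN={c@B2, d@B1, e@B0} | OUT={a@B3, c@B2, d@B1, e@B0}
  B4: | IN={a@B3, c@B2, d@B1, e@B0} | OUT={a@B3, c@B2, d@B4, e@B0}
  B5: | IN={a@B3, c@B2, d@B4, e@B0} | OUT={a@B3, c@B2, d@B5, e@B5, f@B5}
  B6: | IN={a@B3, c@B2, d@B5, e@B5, f@B5} | OUT={a@B6, b@B6, c@B2, d@B5, e@B5, f@B5}
  B7: | IN={a@B3, a@B6, b@B6, c@B2, d@B4, d@B5, e@B0, e@B5, f@B5} | OUT={a@B3, a@B6, b@B6, c@B7, d@B4, d@B5, e@B7, f@B7}

Merge at B2: IN[B2] = OUT[B0] ⊔ OUT[B1] = {c@B2, d@B1, e@B0}
Applying B2's transfer function to that IN value gives OUT[B2] (row B2 above).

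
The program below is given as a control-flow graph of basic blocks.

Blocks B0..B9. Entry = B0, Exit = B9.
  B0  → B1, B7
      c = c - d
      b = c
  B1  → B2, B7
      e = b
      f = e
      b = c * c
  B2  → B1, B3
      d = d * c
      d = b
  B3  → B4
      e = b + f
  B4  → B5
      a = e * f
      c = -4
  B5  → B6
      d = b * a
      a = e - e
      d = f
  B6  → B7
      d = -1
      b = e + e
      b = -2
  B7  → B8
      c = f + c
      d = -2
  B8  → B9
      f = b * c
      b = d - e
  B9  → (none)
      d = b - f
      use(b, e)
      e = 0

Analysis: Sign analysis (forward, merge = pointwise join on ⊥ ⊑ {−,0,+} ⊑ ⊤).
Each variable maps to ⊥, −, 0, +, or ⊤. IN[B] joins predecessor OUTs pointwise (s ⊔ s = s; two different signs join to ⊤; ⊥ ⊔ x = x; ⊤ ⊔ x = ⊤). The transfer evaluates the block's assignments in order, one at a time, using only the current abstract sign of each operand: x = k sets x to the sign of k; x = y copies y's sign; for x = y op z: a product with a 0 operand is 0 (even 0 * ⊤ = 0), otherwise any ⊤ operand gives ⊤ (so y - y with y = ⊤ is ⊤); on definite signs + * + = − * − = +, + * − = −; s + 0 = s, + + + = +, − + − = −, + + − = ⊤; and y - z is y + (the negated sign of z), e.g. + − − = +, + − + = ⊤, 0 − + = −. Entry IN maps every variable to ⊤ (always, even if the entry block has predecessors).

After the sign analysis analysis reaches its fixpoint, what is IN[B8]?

Converged values:
  B0: | IN=(all ⊤) | OUT=(all ⊤)
  B1: | IN=(all ⊤) | OUT=(all ⊤)
  B2: | IN=(all ⊤) | OUT=(all ⊤)
  B3: | IN=(all ⊤) | OUT=(all ⊤)
  B4: | IN=(all ⊤) | OUT={c:-; rest ⊤}
  B5: | IN={c:-; rest ⊤} | OUT={c:-; rest ⊤}
  B6: | IN={c:-; rest ⊤} | OUT={b:-, c:-, d:-; rest ⊤}
  B7: | IN=(all ⊤) | OUT={d:-; rest ⊤}
  B8: | IN={d:-; rest ⊤} | OUT={d:-; rest ⊤}
  B9: | IN={d:-; rest ⊤} | OUT={e:0; rest ⊤}

Merge at B8: IN[B8] = OUT[B7] = {a: ⊤, b: ⊤, c: ⊤, d: -, e: ⊤, f: ⊤}

Answer: {a: ⊤, b: ⊤, c: ⊤, d: -, e: ⊤, f: ⊤}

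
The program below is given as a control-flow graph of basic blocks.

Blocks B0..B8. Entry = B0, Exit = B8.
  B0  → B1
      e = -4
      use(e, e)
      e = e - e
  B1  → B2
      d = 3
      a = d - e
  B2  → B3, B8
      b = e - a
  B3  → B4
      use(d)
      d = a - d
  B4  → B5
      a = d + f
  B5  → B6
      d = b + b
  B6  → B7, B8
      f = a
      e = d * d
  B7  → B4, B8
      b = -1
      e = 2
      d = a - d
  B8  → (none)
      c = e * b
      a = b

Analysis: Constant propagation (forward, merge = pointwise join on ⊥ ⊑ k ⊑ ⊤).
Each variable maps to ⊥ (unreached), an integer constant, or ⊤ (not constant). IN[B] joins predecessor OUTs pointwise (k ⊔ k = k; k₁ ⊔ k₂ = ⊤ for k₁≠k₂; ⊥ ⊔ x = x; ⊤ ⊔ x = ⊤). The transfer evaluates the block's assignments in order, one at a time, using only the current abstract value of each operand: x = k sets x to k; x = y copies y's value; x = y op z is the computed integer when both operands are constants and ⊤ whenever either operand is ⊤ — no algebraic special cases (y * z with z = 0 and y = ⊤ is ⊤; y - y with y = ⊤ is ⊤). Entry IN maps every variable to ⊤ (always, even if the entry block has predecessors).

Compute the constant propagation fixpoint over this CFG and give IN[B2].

Converged values:
  B0: | IN=(all ⊤) | OUT={e:0; rest ⊤}
  B1: | IN={e:0; rest ⊤} | OUT={a:3, d:3, e:0; rest ⊤}
  B2: | IN={a:3, d:3, e:0; rest ⊤} | OUT={a:3, b:-3, d:3, e:0; rest ⊤}
  B3: | IN={a:3, b:-3, d:3, e:0; rest ⊤} | OUT={a:3, b:-3, d:0, e:0; rest ⊤}
  B4: | IN=(all ⊤) | OUT=(all ⊤)
  B5: | IN=(all ⊤) | OUT=(all ⊤)
  B6: | IN=(all ⊤) | OUT=(all ⊤)
  B7: | IN=(all ⊤) | OUT={b:-1, e:2; rest ⊤}
  B8: | IN=(all ⊤) | OUT=(all ⊤)

Merge at B2: IN[B2] = OUT[B1] = {a: 3, b: ⊤, c: ⊤, d: 3, e: 0, f: ⊤}

Answer: {a: 3, b: ⊤, c: ⊤, d: 3, e: 0, f: ⊤}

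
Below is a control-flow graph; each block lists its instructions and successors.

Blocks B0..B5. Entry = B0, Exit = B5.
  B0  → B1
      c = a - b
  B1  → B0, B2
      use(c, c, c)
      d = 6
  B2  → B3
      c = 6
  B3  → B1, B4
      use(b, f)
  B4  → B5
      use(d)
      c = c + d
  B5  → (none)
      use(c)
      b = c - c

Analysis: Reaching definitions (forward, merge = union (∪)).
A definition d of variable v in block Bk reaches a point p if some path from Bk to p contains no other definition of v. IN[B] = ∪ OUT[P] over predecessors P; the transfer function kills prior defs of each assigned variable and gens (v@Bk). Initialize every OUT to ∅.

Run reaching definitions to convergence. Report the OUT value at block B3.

Converged values:
  B0: | IN={c@B0, c@B2, d@B1} | OUT={c@B0, d@B1}
  B1: | IN={c@B0, c@B2, d@B1} | OUT={c@B0, c@B2, d@B1}
  B2: | IN={c@B0, c@B2, d@B1} | OUT={c@B2, d@B1}
  B3: | IN={c@B2, d@B1} | OUT={c@B2, d@B1}
  B4: | IN={c@B2, d@B1} | OUT={c@B4, d@B1}
  B5: | IN={c@B4, d@B1} | OUT={b@B5, c@B4, d@B1}

Merge at B3: IN[B3] = OUT[B2] = {c@B2, d@B1}
Applying B3's transfer function to that IN value gives OUT[B3] (row B3 above).

Answer: {c@B2, d@B1}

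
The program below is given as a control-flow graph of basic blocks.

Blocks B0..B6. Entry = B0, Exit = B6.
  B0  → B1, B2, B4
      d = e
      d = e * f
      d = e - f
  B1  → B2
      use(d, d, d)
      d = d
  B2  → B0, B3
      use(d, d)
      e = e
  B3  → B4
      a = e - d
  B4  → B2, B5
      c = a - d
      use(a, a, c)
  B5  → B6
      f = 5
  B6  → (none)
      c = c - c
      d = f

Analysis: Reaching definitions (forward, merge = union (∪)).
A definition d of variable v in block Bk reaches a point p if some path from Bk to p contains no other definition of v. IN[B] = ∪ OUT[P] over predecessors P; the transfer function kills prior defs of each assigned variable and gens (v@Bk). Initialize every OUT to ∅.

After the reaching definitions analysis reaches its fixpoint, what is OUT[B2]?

Per-block solution:
  B0:   IN={a@B3, c@B4, d@B0, d@B1, e@B2}   OUT={a@B3, c@B4, d@B0, e@B2}
  B1:   IN={a@B3, c@B4, d@B0, e@B2}   OUT={a@B3, c@B4, d@B1, e@B2}
  B2:   IN={a@B3, c@B4, d@B0, d@B1, e@B2}   OUT={a@B3, c@B4, d@B0, d@B1, e@B2}
  B3:   IN={a@B3, c@B4, d@B0, d@B1, e@B2}   OUT={a@B3, c@B4, d@B0, d@B1, e@B2}
  B4:   IN={a@B3, c@B4, d@B0, d@B1, e@B2}   OUT={a@B3, c@B4, d@B0, d@B1, e@B2}
  B5:   IN={a@B3, c@B4, d@B0, d@B1, e@B2}   OUT={a@B3, c@B4, d@B0, d@B1, e@B2, f@B5}
  B6:   IN={a@B3, c@B4, d@B0, d@B1, e@B2, f@B5}   OUT={a@B3, c@B6, d@B6, e@B2, f@B5}

Merge at B2: IN[B2] = OUT[B0] ⊔ OUT[B1] ⊔ OUT[B4] = {a@B3, c@B4, d@B0, d@B1, e@B2}
Applying B2's transfer function to that IN value gives OUT[B2] (row B2 above).

Answer: {a@B3, c@B4, d@B0, d@B1, e@B2}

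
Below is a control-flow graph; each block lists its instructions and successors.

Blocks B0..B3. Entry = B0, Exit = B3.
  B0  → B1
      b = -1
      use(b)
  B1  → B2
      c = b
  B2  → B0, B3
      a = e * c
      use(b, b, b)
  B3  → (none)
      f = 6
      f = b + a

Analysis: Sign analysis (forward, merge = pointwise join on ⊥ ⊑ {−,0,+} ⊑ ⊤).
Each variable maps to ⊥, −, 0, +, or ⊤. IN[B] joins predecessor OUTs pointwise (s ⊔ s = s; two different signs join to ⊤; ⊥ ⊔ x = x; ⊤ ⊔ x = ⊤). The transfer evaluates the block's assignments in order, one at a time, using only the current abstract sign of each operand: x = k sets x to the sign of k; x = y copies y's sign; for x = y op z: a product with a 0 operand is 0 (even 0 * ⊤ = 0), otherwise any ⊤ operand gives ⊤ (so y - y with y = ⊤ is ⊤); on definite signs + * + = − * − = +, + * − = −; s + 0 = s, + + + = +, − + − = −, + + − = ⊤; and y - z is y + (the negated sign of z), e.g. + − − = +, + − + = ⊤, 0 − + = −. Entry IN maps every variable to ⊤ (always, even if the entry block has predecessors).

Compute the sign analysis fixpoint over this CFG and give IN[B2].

Fixpoint table:
  B0:  IN=(all ⊤)  OUT={b:-; rest ⊤}
  B1:  IN={b:-; rest ⊤}  OUT={b:-, c:-; rest ⊤}
  B2:  IN={b:-, c:-; rest ⊤}  OUT={b:-, c:-; rest ⊤}
  B3:  IN={b:-, c:-; rest ⊤}  OUT={b:-, c:-; rest ⊤}

Merge at B2: IN[B2] = OUT[B1] = {a: ⊤, b: -, c: -, d: ⊤, e: ⊤, f: ⊤}

Answer: {a: ⊤, b: -, c: -, d: ⊤, e: ⊤, f: ⊤}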